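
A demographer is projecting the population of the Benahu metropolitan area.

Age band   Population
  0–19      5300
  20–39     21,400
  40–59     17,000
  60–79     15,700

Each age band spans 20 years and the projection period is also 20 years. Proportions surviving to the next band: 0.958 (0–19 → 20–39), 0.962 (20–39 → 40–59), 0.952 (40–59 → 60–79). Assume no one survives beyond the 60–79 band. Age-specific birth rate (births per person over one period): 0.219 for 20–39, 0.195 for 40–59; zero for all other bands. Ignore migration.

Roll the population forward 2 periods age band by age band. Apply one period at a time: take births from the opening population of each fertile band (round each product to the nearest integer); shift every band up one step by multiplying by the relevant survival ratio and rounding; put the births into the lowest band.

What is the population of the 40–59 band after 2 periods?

Numbering the bands 1..4 from youngest to oldest:
[period 1]
Births: 21400 × 0.219 = 4687  |  17000 × 0.195 = 3315 → total 8002
Band 2: 5300 × 0.958 = 5077
Band 3: 21400 × 0.962 = 20587
Band 4: 17000 × 0.952 = 16184
Population now: 0–19=8002, 20–39=5077, 40–59=20587, 60–79=16184
[period 2]
Births: 5077 × 0.219 = 1112  |  20587 × 0.195 = 4014 → total 5126
Band 2: 8002 × 0.958 = 7666
Band 3: 5077 × 0.962 = 4884
Band 4: 20587 × 0.952 = 19599
Population now: 0–19=5126, 20–39=7666, 40–59=4884, 60–79=19599

4884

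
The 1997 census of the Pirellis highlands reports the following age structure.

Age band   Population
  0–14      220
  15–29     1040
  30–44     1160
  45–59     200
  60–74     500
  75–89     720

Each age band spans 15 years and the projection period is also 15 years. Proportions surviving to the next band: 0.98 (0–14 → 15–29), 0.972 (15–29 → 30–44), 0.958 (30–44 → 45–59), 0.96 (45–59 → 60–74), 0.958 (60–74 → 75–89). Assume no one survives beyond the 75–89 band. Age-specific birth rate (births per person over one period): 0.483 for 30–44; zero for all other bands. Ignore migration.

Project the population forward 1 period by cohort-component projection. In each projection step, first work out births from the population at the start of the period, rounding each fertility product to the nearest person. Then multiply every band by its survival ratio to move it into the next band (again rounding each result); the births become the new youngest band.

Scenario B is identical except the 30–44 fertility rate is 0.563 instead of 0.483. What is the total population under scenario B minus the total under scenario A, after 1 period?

93

Period 1:
Births: 1160 * 0.483 = 560
15–29: 220 * 0.98 = 216
30–44: 1040 * 0.972 = 1011
45–59: 1160 * 0.958 = 1111
60–74: 200 * 0.96 = 192
75–89: 500 * 0.958 = 479
Giving 560 / 216 / 1011 / 1111 / 192 / 479.
Scenario A total after 1 period: 3569
Scenario B projection —
Period 1:
Births: 1160 * 0.563 = 653
15–29: 220 * 0.98 = 216
30–44: 1040 * 0.972 = 1011
45–59: 1160 * 0.958 = 1111
60–74: 200 * 0.96 = 192
75–89: 500 * 0.958 = 479
Giving 653 / 216 / 1011 / 1111 / 192 / 479.
Scenario B total after 1 period: 3662
Difference B − A = 3662 − 3569 = 93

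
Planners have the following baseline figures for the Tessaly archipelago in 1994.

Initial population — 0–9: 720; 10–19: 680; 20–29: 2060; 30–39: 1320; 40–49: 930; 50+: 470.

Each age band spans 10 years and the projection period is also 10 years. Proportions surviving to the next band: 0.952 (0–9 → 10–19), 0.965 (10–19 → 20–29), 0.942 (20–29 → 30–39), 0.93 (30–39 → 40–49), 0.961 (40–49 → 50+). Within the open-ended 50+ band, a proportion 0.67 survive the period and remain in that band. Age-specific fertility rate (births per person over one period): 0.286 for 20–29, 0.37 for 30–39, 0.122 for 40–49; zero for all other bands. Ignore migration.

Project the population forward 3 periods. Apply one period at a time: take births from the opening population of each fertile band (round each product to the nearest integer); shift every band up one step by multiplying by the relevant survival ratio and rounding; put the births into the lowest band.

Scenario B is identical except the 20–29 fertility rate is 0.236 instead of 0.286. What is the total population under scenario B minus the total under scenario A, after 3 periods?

-158

Let group 1 be 0–9 through group 6 = 50+.
Period 1.
Births: 2060 * 0.286 = 589, 1320 * 0.37 = 488, 930 * 0.122 = 113 ⇒ total 1190
Group 2: 720 * 0.952 = 685
Group 3: 680 * 0.965 = 656
Group 4: 2060 * 0.942 = 1941
Group 5: 1320 * 0.93 = 1228
Group 6: 930 * 0.961 + 470 * 0.67 = 894 + 315 = 1209
End of period: [1190, 685, 656, 1941, 1228, 1209]
Period 2.
Births: 656 * 0.286 = 188, 1941 * 0.37 = 718, 1228 * 0.122 = 150 ⇒ total 1056
Group 2: 1190 * 0.952 = 1133
Group 3: 685 * 0.965 = 661
Group 4: 656 * 0.942 = 618
Group 5: 1941 * 0.93 = 1805
Group 6: 1228 * 0.961 + 1209 * 0.67 = 1180 + 810 = 1990
End of period: [1056, 1133, 661, 618, 1805, 1990]
Period 3.
Births: 661 * 0.286 = 189, 618 * 0.37 = 229, 1805 * 0.122 = 220 ⇒ total 638
Group 2: 1056 * 0.952 = 1005
Group 3: 1133 * 0.965 = 1093
Group 4: 661 * 0.942 = 623
Group 5: 618 * 0.93 = 575
Group 6: 1805 * 0.961 + 1990 * 0.67 = 1735 + 1333 = 3068
End of period: [638, 1005, 1093, 623, 575, 3068]
Scenario A total after 3 periods: 7002
Scenario B projection —
Period 1.
Births: 2060 * 0.236 = 486, 1320 * 0.37 = 488, 930 * 0.122 = 113 ⇒ total 1087
Group 2: 720 * 0.952 = 685
Group 3: 680 * 0.965 = 656
Group 4: 2060 * 0.942 = 1941
Group 5: 1320 * 0.93 = 1228
Group 6: 930 * 0.961 + 470 * 0.67 = 894 + 315 = 1209
End of period: [1087, 685, 656, 1941, 1228, 1209]
Period 2.
Births: 656 * 0.236 = 155, 1941 * 0.37 = 718, 1228 * 0.122 = 150 ⇒ total 1023
Group 2: 1087 * 0.952 = 1035
Group 3: 685 * 0.965 = 661
Group 4: 656 * 0.942 = 618
Group 5: 1941 * 0.93 = 1805
Group 6: 1228 * 0.961 + 1209 * 0.67 = 1180 + 810 = 1990
End of period: [1023, 1035, 661, 618, 1805, 1990]
Period 3.
Births: 661 * 0.236 = 156, 618 * 0.37 = 229, 1805 * 0.122 = 220 ⇒ total 605
Group 2: 1023 * 0.952 = 974
Group 3: 1035 * 0.965 = 999
Group 4: 661 * 0.942 = 623
Group 5: 618 * 0.93 = 575
Group 6: 1805 * 0.961 + 1990 * 0.67 = 1735 + 1333 = 3068
End of period: [605, 974, 999, 623, 575, 3068]
Scenario B total after 3 periods: 6844
Difference B − A = 6844 − 7002 = -158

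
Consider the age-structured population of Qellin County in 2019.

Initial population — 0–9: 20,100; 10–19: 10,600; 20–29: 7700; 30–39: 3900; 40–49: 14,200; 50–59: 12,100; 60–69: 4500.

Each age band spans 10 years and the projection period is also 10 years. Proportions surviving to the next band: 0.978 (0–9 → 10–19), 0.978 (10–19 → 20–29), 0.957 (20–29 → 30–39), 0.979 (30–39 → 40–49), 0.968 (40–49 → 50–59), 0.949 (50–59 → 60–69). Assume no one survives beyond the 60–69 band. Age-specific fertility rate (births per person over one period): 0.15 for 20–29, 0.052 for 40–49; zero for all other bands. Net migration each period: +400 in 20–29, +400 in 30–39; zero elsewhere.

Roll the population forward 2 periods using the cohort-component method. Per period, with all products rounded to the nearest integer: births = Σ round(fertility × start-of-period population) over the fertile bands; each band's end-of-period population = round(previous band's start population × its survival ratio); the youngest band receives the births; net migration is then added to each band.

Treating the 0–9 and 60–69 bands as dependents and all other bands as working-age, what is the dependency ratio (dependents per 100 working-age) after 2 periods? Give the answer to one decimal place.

Period 1.
Births: 7700 × 0.15 = 1155 ; 14200 × 0.052 = 738 ⇒ total 1893
10–19: 20100 × 0.978 = 19658
20–29: 10600 × 0.978 = 10367
30–39: 7700 × 0.957 = 7369
40–49: 3900 × 0.979 = 3818
50–59: 14200 × 0.968 = 13746
60–69: 12100 × 0.949 = 11483
Net migration: 20–29 + 400 → 10767; 30–39 + 400 → 7769
Giving 1893 / 19658 / 10767 / 7769 / 3818 / 13746 / 11483.
Period 2.
Births: 10767 × 0.15 = 1615 ; 3818 × 0.052 = 199 ⇒ total 1814
10–19: 1893 × 0.978 = 1851
20–29: 19658 × 0.978 = 19226
30–39: 10767 × 0.957 = 10304
40–49: 7769 × 0.979 = 7606
50–59: 3818 × 0.968 = 3696
60–69: 13746 × 0.949 = 13045
Net migration: 20–29 + 400 → 19626; 30–39 + 400 → 10704
Giving 1814 / 1851 / 19626 / 10704 / 7606 / 3696 / 13045.
Dependents (band 0–9 + band 60–69) = 1814 + 13045 = 14859; working-age = 43483; ratio = 14859/43483 × 100 = 34.2

34.2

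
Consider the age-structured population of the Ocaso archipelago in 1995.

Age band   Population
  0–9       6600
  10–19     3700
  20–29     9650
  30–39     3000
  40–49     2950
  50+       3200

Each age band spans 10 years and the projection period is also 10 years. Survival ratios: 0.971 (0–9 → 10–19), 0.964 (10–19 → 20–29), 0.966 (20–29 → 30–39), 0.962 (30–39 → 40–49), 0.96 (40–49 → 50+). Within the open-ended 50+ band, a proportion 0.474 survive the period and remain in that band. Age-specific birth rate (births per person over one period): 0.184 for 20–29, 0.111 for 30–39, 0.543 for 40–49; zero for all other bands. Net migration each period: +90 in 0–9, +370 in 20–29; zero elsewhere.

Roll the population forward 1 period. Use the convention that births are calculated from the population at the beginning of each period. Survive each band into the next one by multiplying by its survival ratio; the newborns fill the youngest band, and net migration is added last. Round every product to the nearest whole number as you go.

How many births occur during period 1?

3711

(Groups numbered youngest = 1 to oldest = 6.)
Period 1.
Births: 9650 × 0.184 = 1776, 3000 × 0.111 = 333, 2950 × 0.543 = 1602 → total 3711
Group 2: 6600 × 0.971 = 6409
Group 3: 3700 × 0.964 = 3567
Group 4: 9650 × 0.966 = 9322
Group 5: 3000 × 0.962 = 2886
Group 6: 2950 × 0.96 + 3200 × 0.474 = 2832 + 1517 = 4349
Net migration: Group 1 + 90 → 3801; Group 3 + 370 → 3937
Giving 3801 / 6409 / 3937 / 9322 / 2886 / 4349.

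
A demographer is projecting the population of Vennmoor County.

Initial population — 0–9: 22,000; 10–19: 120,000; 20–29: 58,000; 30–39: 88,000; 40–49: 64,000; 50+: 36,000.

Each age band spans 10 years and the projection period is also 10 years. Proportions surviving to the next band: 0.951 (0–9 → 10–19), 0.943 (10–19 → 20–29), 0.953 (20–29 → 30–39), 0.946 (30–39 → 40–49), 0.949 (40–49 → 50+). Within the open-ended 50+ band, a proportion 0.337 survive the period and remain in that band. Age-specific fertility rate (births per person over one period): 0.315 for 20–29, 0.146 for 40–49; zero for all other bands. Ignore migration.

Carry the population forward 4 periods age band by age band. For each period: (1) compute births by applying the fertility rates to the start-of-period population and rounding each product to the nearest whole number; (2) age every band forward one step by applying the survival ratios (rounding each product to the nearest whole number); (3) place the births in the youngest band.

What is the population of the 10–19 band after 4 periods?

13170

Call the bands 1 to 6, youngest first.
Period 1:
Births: 58000 * 0.315 = 18270, 64000 * 0.146 = 9344 → total 27614
Band 2: 22000 * 0.951 = 20922
Band 3: 120000 * 0.943 = 113160
Band 4: 58000 * 0.953 = 55274
Band 5: 88000 * 0.946 = 83248
Band 6: 64000 * 0.949 + 36000 * 0.337 = 60736 + 12132 = 72868
→ [27614, 20922, 113160, 55274, 83248, 72868]
Period 2:
Births: 113160 * 0.315 = 35645, 83248 * 0.146 = 12154 → total 47799
Band 2: 27614 * 0.951 = 26261
Band 3: 20922 * 0.943 = 19729
Band 4: 113160 * 0.953 = 107841
Band 5: 55274 * 0.946 = 52289
Band 6: 83248 * 0.949 + 72868 * 0.337 = 79002 + 24557 = 103559
→ [47799, 26261, 19729, 107841, 52289, 103559]
Period 3:
Births: 19729 * 0.315 = 6215, 52289 * 0.146 = 7634 → total 13849
Band 2: 47799 * 0.951 = 45457
Band 3: 26261 * 0.943 = 24764
Band 4: 19729 * 0.953 = 18802
Band 5: 107841 * 0.946 = 102018
Band 6: 52289 * 0.949 + 103559 * 0.337 = 49622 + 34899 = 84521
→ [13849, 45457, 24764, 18802, 102018, 84521]
Period 4:
Births: 24764 * 0.315 = 7801, 102018 * 0.146 = 14895 → total 22696
Band 2: 13849 * 0.951 = 13170
Band 3: 45457 * 0.943 = 42866
Band 4: 24764 * 0.953 = 23600
Band 5: 18802 * 0.946 = 17787
Band 6: 102018 * 0.949 + 84521 * 0.337 = 96815 + 28484 = 125299
→ [22696, 13170, 42866, 23600, 17787, 125299]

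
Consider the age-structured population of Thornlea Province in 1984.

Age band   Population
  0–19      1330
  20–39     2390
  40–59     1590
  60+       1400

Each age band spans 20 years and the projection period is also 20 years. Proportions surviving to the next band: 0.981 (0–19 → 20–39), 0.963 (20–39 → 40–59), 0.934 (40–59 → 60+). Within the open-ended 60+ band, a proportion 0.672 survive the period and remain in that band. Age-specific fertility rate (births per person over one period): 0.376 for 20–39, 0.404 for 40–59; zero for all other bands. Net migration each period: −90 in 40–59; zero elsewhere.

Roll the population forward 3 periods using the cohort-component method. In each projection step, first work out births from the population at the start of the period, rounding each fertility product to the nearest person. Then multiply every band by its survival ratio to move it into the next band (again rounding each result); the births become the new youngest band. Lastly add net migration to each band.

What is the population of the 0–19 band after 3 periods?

1040

Numbering the groups 1..4 from youngest to oldest:
After projecting period 1:
Births: 2390 * 0.376 = 899  |  1590 * 0.404 = 642 → total 1541
Group 2: 1330 * 0.981 = 1305
Group 3: 2390 * 0.963 = 2302
Group 4: 1590 * 0.934 + 1400 * 0.672 = 1485 + 941 = 2426
Net migration: Group 3 − 90 → 2212
Population now: 0–19=1541, 20–39=1305, 40–59=2212, 60+=2426
After projecting period 2:
Births: 1305 * 0.376 = 491  |  2212 * 0.404 = 894 → total 1385
Group 2: 1541 * 0.981 = 1512
Group 3: 1305 * 0.963 = 1257
Group 4: 2212 * 0.934 + 2426 * 0.672 = 2066 + 1630 = 3696
Net migration: Group 3 − 90 → 1167
Population now: 0–19=1385, 20–39=1512, 40–59=1167, 60+=3696
After projecting period 3:
Births: 1512 * 0.376 = 569  |  1167 * 0.404 = 471 → total 1040
Group 2: 1385 * 0.981 = 1359
Group 3: 1512 * 0.963 = 1456
Group 4: 1167 * 0.934 + 3696 * 0.672 = 1090 + 2484 = 3574
Net migration: Group 3 − 90 → 1366
Population now: 0–19=1040, 20–39=1359, 40–59=1366, 60+=3574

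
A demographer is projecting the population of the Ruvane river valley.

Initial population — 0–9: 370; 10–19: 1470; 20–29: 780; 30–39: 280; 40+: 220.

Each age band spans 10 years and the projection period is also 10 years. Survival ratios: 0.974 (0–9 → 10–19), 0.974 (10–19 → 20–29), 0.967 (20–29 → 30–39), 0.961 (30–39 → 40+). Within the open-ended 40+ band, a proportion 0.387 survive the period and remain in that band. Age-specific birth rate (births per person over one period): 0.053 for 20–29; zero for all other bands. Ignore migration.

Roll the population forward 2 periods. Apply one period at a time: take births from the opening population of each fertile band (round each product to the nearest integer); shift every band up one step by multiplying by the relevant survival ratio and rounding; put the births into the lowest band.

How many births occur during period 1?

Period 1.
Births: 780 × 0.053 = 41
10–19: 370 × 0.974 = 360
20–29: 1470 × 0.974 = 1432
30–39: 780 × 0.967 = 754
40+: 280 × 0.961 + 220 × 0.387 = 269 + 85 = 354
End of period: [41, 360, 1432, 754, 354]

41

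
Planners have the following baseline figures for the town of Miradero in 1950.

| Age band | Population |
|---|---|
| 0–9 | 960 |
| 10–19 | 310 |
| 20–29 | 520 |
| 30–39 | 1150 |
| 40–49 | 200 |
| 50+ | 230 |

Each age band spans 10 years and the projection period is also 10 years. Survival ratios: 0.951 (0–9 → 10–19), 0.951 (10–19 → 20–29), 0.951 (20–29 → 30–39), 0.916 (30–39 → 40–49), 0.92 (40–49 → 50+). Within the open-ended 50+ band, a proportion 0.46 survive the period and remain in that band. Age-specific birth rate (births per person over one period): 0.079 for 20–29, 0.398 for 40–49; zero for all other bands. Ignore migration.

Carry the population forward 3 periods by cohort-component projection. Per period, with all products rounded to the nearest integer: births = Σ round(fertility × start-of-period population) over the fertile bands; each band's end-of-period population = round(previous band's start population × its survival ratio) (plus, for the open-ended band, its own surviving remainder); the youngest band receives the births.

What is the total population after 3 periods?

2784

Let band 1 be 0–9 through band 6 = 50+.
After projecting period 1:
Births: 520 * 0.079 = 41 ; 200 * 0.398 = 80 — total 121
Band 2: 960 * 0.951 = 913
Band 3: 310 * 0.951 = 295
Band 4: 520 * 0.951 = 495
Band 5: 1150 * 0.916 = 1053
Band 6: 200 * 0.92 + 230 * 0.46 = 184 + 106 = 290
→ [121, 913, 295, 495, 1053, 290]
After projecting period 2:
Births: 295 * 0.079 = 23 ; 1053 * 0.398 = 419 — total 442
Band 2: 121 * 0.951 = 115
Band 3: 913 * 0.951 = 868
Band 4: 295 * 0.951 = 281
Band 5: 495 * 0.916 = 453
Band 6: 1053 * 0.92 + 290 * 0.46 = 969 + 133 = 1102
→ [442, 115, 868, 281, 453, 1102]
After projecting period 3:
Births: 868 * 0.079 = 69 ; 453 * 0.398 = 180 — total 249
Band 2: 442 * 0.951 = 420
Band 3: 115 * 0.951 = 109
Band 4: 868 * 0.951 = 825
Band 5: 281 * 0.916 = 257
Band 6: 453 * 0.92 + 1102 * 0.46 = 417 + 507 = 924
→ [249, 420, 109, 825, 257, 924]
Total after period 3: 249 + 420 + 109 + 825 + 257 + 924 = 2784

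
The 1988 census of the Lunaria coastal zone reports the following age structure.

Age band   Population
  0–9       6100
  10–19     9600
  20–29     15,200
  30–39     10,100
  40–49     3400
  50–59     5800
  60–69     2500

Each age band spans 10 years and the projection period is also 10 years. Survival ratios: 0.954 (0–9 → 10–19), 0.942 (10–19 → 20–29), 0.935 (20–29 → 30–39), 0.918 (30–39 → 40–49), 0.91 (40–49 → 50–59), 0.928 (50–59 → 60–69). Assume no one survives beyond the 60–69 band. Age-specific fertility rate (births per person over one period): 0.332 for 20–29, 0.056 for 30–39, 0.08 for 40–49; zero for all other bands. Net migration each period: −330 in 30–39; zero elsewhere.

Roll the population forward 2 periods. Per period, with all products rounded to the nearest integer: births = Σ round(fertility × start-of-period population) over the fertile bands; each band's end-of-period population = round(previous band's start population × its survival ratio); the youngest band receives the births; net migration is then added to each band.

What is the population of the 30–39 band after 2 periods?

8125

Let band 1 be 0–9 through band 7 = 60–69.
— Period 1 —
Births: 15200 * 0.332 = 5046  |  10100 * 0.056 = 566  |  3400 * 0.08 = 272 → total 5884
Band 2: 6100 * 0.954 = 5819
Band 3: 9600 * 0.942 = 9043
Band 4: 15200 * 0.935 = 14212
Band 5: 10100 * 0.918 = 9272
Band 6: 3400 * 0.91 = 3094
Band 7: 5800 * 0.928 = 5382
Net migration: Band 4 − 330 → 13882
Giving 5884 / 5819 / 9043 / 13882 / 9272 / 3094 / 5382.
— Period 2 —
Births: 9043 * 0.332 = 3002  |  13882 * 0.056 = 777  |  9272 * 0.08 = 742 → total 4521
Band 2: 5884 * 0.954 = 5613
Band 3: 5819 * 0.942 = 5481
Band 4: 9043 * 0.935 = 8455
Band 5: 13882 * 0.918 = 12744
Band 6: 9272 * 0.91 = 8438
Band 7: 3094 * 0.928 = 2871
Net migration: Band 4 − 330 → 8125
Giving 4521 / 5613 / 5481 / 8125 / 12744 / 8438 / 2871.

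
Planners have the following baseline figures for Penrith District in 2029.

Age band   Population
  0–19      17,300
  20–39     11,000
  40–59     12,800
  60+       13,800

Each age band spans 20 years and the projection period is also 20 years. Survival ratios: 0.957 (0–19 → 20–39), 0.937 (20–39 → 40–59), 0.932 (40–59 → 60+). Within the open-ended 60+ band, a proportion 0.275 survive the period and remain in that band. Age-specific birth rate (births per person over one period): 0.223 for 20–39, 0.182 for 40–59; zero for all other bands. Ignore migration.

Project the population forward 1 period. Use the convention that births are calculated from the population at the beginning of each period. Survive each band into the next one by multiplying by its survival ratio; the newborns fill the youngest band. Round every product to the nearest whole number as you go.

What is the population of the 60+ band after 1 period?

15725

After projecting period 1:
Births: 11000 * 0.223 = 2453  |  12800 * 0.182 = 2330 → 4783
20–39: 17300 * 0.957 = 16556
40–59: 11000 * 0.937 = 10307
60+: 12800 * 0.932 + 13800 * 0.275 = 11930 + 3795 = 15725
→ [4783, 16556, 10307, 15725]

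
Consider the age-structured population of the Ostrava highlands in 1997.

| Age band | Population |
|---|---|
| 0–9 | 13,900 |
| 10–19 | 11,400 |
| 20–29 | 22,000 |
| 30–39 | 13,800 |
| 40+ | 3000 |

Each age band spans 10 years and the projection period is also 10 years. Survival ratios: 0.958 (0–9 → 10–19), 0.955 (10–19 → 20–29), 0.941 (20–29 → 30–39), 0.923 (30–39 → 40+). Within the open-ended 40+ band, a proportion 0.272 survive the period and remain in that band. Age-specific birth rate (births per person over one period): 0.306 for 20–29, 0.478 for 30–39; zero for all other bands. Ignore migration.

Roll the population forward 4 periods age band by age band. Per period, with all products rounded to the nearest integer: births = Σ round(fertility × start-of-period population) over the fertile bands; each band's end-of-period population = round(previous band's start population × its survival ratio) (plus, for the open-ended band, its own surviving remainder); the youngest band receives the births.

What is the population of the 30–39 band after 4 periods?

11474

Period 1.
Births: 22000 × 0.306 = 6732 ; 13800 × 0.478 = 6596 ⇒ total 13328
10–19: 13900 × 0.958 = 13316
20–29: 11400 × 0.955 = 10887
30–39: 22000 × 0.941 = 20702
40+: 13800 × 0.923 + 3000 × 0.272 = 12737 + 816 = 13553
Giving 13328 / 13316 / 10887 / 20702 / 13553.
Period 2.
Births: 10887 × 0.306 = 3331 ; 20702 × 0.478 = 9896 ⇒ total 13227
10–19: 13328 × 0.958 = 12768
20–29: 13316 × 0.955 = 12717
30–39: 10887 × 0.941 = 10245
40+: 20702 × 0.923 + 13553 × 0.272 = 19108 + 3686 = 22794
Giving 13227 / 12768 / 12717 / 10245 / 22794.
Period 3.
Births: 12717 × 0.306 = 3891 ; 10245 × 0.478 = 4897 ⇒ total 8788
10–19: 13227 × 0.958 = 12671
20–29: 12768 × 0.955 = 12193
30–39: 12717 × 0.941 = 11967
40+: 10245 × 0.923 + 22794 × 0.272 = 9456 + 6200 = 15656
Giving 8788 / 12671 / 12193 / 11967 / 15656.
Period 4.
Births: 12193 × 0.306 = 3731 ; 11967 × 0.478 = 5720 ⇒ total 9451
10–19: 8788 × 0.958 = 8419
20–29: 12671 × 0.955 = 12101
30–39: 12193 × 0.941 = 11474
40+: 11967 × 0.923 + 15656 × 0.272 = 11046 + 4258 = 15304
Giving 9451 / 8419 / 12101 / 11474 / 15304.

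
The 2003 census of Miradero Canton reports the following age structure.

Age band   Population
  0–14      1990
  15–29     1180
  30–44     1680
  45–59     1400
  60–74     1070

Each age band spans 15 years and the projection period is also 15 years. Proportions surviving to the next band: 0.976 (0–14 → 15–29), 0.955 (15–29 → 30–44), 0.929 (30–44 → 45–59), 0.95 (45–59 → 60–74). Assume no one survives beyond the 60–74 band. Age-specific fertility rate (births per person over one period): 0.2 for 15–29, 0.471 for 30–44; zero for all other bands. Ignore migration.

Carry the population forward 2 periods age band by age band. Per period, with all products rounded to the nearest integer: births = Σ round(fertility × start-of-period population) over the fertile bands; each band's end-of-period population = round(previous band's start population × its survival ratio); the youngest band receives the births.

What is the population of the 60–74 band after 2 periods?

Call the bands 1 to 5, youngest first.
— Period 1 —
Births: 1180 * 0.2 = 236 ; 1680 * 0.471 = 791 — total 1027
Band 2: 1990 * 0.976 = 1942
Band 3: 1180 * 0.955 = 1127
Band 4: 1680 * 0.929 = 1561
Band 5: 1400 * 0.95 = 1330
→ [1027, 1942, 1127, 1561, 1330]
— Period 2 —
Births: 1942 * 0.2 = 388 ; 1127 * 0.471 = 531 — total 919
Band 2: 1027 * 0.976 = 1002
Band 3: 1942 * 0.955 = 1855
Band 4: 1127 * 0.929 = 1047
Band 5: 1561 * 0.95 = 1483
→ [919, 1002, 1855, 1047, 1483]

1483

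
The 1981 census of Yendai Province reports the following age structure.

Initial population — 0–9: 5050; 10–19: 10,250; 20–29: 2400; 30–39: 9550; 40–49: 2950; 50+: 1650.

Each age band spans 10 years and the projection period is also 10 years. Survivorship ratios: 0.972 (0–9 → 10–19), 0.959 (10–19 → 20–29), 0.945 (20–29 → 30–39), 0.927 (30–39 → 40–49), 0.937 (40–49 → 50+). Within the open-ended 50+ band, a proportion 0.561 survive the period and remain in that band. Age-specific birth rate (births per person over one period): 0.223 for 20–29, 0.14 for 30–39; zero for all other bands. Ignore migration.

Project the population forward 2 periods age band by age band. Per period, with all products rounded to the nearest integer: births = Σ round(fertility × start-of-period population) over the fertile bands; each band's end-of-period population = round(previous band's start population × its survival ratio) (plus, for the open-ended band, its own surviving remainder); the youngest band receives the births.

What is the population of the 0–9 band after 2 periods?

Period 1.
Births: 2400 * 0.223 = 535, 9550 * 0.14 = 1337 → 1872
10–19: 5050 * 0.972 = 4909
20–29: 10250 * 0.959 = 9830
30–39: 2400 * 0.945 = 2268
40–49: 9550 * 0.927 = 8853
50+: 2950 * 0.937 + 1650 * 0.561 = 2764 + 926 = 3690
Population now: 0–9=1872, 10–19=4909, 20–29=9830, 30–39=2268, 40–49=8853, 50+=3690
Period 2.
Births: 9830 * 0.223 = 2192, 2268 * 0.14 = 318 → 2510
10–19: 1872 * 0.972 = 1820
20–29: 4909 * 0.959 = 4708
30–39: 9830 * 0.945 = 9289
40–49: 2268 * 0.927 = 2102
50+: 8853 * 0.937 + 3690 * 0.561 = 8295 + 2070 = 10365
Population now: 0–9=2510, 10–19=1820, 20–29=4708, 30–39=9289, 40–49=2102, 50+=10365

2510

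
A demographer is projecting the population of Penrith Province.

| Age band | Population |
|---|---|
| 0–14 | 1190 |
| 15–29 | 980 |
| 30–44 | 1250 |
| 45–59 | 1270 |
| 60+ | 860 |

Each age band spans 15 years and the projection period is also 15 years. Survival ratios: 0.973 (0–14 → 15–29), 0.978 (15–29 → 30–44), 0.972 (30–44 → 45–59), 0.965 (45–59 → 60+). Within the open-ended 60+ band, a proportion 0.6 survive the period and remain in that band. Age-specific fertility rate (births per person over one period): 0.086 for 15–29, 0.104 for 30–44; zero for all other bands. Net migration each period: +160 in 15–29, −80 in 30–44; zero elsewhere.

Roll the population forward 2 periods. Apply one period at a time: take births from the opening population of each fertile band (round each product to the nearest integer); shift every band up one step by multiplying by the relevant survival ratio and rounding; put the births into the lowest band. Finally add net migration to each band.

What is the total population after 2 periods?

4851

(Bands numbered youngest = 1 to oldest = 5.)
Period 1:
Births: 980 × 0.086 = 84  |  1250 × 0.104 = 130 → total 214
Band 2: 1190 × 0.973 = 1158
Band 3: 980 × 0.978 = 958
Band 4: 1250 × 0.972 = 1215
Band 5: 1270 × 0.965 + 860 × 0.6 = 1226 + 516 = 1742
Net migration: Band 2 + 160 → 1318; Band 3 − 80 → 878
End of period: [214, 1318, 878, 1215, 1742]
Period 2:
Births: 1318 × 0.086 = 113  |  878 × 0.104 = 91 → total 204
Band 2: 214 × 0.973 = 208
Band 3: 1318 × 0.978 = 1289
Band 4: 878 × 0.972 = 853
Band 5: 1215 × 0.965 + 1742 × 0.6 = 1172 + 1045 = 2217
Net migration: Band 2 + 160 → 368; Band 3 − 80 → 1209
End of period: [204, 368, 1209, 853, 2217]
Total after period 2: 204 + 368 + 1209 + 853 + 2217 = 4851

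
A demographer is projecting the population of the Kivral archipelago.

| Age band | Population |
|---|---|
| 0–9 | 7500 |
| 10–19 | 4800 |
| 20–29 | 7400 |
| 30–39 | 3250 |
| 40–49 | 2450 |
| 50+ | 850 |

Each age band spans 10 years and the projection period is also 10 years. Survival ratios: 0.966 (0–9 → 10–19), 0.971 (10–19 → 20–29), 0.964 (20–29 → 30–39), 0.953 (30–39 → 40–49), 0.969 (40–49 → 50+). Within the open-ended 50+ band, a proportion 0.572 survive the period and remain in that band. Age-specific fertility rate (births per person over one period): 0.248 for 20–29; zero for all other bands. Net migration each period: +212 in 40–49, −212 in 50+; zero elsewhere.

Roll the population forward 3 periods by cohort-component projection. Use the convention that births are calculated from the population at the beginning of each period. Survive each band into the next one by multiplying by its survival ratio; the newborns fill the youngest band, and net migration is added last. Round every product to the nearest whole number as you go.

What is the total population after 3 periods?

25021

(Bands numbered youngest = 1 to oldest = 6.)
Period 1:
Births: 7400 × 0.248 = 1835
Band 2: 7500 × 0.966 = 7245
Band 3: 4800 × 0.971 = 4661
Band 4: 7400 × 0.964 = 7134
Band 5: 3250 × 0.953 = 3097
Band 6: 2450 × 0.969 + 850 × 0.572 = 2374 + 486 = 2860
Net migration: Band 5 + 212 → 3309; Band 6 − 212 → 2648
Population now: 0–9=1835, 10–19=7245, 20–29=4661, 30–39=7134, 40–49=3309, 50+=2648
Period 2:
Births: 4661 × 0.248 = 1156
Band 2: 1835 × 0.966 = 1773
Band 3: 7245 × 0.971 = 7035
Band 4: 4661 × 0.964 = 4493
Band 5: 7134 × 0.953 = 6799
Band 6: 3309 × 0.969 + 2648 × 0.572 = 3206 + 1515 = 4721
Net migration: Band 5 + 212 → 7011; Band 6 − 212 → 4509
Population now: 0–9=1156, 10–19=1773, 20–29=7035, 30–39=4493, 40–49=7011, 50+=4509
Period 3:
Births: 7035 × 0.248 = 1745
Band 2: 1156 × 0.966 = 1117
Band 3: 1773 × 0.971 = 1722
Band 4: 7035 × 0.964 = 6782
Band 5: 4493 × 0.953 = 4282
Band 6: 7011 × 0.969 + 4509 × 0.572 = 6794 + 2579 = 9373
Net migration: Band 5 + 212 → 4494; Band 6 − 212 → 9161
Population now: 0–9=1745, 10–19=1117, 20–29=1722, 30–39=6782, 40–49=4494, 50+=9161
Total after period 3: 1745 + 1117 + 1722 + 6782 + 4494 + 9161 = 25021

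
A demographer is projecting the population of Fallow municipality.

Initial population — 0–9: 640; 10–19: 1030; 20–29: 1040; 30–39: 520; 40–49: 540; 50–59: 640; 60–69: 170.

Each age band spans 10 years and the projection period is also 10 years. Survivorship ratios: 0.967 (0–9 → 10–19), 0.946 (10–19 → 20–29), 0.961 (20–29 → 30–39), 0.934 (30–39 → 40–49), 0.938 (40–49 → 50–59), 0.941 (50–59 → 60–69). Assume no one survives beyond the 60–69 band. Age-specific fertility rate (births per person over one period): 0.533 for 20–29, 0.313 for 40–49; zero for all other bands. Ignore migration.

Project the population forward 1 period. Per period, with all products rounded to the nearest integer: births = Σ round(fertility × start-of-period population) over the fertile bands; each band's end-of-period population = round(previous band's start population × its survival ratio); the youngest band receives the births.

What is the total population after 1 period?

4910

[period 1]
Births: 1040 × 0.533 = 554  |  540 × 0.313 = 169 — total 723
10–19: 640 × 0.967 = 619
20–29: 1030 × 0.946 = 974
30–39: 1040 × 0.961 = 999
40–49: 520 × 0.934 = 486
50–59: 540 × 0.938 = 507
60–69: 640 × 0.941 = 602
End of period: [723, 619, 974, 999, 486, 507, 602]
Total after period 1: 723 + 619 + 974 + 999 + 486 + 507 + 602 = 4910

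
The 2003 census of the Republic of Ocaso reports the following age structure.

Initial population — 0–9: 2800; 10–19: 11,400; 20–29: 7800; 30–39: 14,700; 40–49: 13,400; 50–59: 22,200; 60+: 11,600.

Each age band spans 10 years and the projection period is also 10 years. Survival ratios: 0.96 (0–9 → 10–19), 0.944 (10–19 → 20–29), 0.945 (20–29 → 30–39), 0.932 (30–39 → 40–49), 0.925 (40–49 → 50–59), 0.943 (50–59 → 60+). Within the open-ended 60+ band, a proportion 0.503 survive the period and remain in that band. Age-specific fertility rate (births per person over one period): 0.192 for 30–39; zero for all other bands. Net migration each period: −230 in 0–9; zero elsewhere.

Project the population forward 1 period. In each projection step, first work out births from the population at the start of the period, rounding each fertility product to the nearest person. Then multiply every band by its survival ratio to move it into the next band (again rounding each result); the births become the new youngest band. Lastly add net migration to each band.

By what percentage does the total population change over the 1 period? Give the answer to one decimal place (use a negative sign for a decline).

-9.1

Numbering the bands 1..7 from youngest to oldest:
[period 1]
Births: 14700 * 0.192 = 2822
Band 2: 2800 * 0.96 = 2688
Band 3: 11400 * 0.944 = 10762
Band 4: 7800 * 0.945 = 7371
Band 5: 14700 * 0.932 = 13700
Band 6: 13400 * 0.925 = 12395
Band 7: 22200 * 0.943 + 11600 * 0.503 = 20935 + 5835 = 26770
Net migration: Band 1 − 230 → 2592
End of period: [2592, 2688, 10762, 7371, 13700, 12395, 26770]
Total: 83900 → 76278; change = -7622; percentage change = -9.1%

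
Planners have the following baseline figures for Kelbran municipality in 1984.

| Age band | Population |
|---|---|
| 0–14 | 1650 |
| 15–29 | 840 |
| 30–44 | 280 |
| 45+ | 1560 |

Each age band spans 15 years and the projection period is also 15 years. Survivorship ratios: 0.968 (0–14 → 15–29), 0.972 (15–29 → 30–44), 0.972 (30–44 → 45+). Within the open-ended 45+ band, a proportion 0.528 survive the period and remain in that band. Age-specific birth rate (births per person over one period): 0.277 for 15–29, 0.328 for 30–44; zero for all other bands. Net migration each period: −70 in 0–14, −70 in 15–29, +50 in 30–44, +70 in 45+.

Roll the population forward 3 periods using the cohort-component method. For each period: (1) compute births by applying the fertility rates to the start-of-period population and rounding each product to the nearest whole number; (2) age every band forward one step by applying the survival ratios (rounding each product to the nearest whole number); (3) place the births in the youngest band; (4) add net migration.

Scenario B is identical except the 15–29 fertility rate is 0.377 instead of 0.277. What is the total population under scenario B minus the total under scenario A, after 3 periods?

275

After projecting period 1:
Births: 840 * 0.277 = 233, 280 * 0.328 = 92 → 325
15–29: 1650 * 0.968 = 1597
30–44: 840 * 0.972 = 816
45+: 280 * 0.972 + 1560 * 0.528 = 272 + 824 = 1096
Net migration: 0–14 − 70 → 255; 15–29 − 70 → 1527; 30–44 + 50 → 866; 45+ + 70 → 1166
End of period: [255, 1527, 866, 1166]
After projecting period 2:
Births: 1527 * 0.277 = 423, 866 * 0.328 = 284 → 707
15–29: 255 * 0.968 = 247
30–44: 1527 * 0.972 = 1484
45+: 866 * 0.972 + 1166 * 0.528 = 842 + 616 = 1458
Net migration: 0–14 − 70 → 637; 15–29 − 70 → 177; 30–44 + 50 → 1534; 45+ + 70 → 1528
End of period: [637, 177, 1534, 1528]
After projecting period 3:
Births: 177 * 0.277 = 49, 1534 * 0.328 = 503 → 552
15–29: 637 * 0.968 = 617
30–44: 177 * 0.972 = 172
45+: 1534 * 0.972 + 1528 * 0.528 = 1491 + 807 = 2298
Net migration: 0–14 − 70 → 482; 15–29 − 70 → 547; 30–44 + 50 → 222; 45+ + 70 → 2368
End of period: [482, 547, 222, 2368]
Scenario A total after 3 periods: 3619
Scenario B projection —
After projecting period 1:
Births: 840 * 0.377 = 317, 280 * 0.328 = 92 → 409
15–29: 1650 * 0.968 = 1597
30–44: 840 * 0.972 = 816
45+: 280 * 0.972 + 1560 * 0.528 = 272 + 824 = 1096
Net migration: 0–14 − 70 → 339; 15–29 − 70 → 1527; 30–44 + 50 → 866; 45+ + 70 → 1166
End of period: [339, 1527, 866, 1166]
After projecting period 2:
Births: 1527 * 0.377 = 576, 866 * 0.328 = 284 → 860
15–29: 339 * 0.968 = 328
30–44: 1527 * 0.972 = 1484
45+: 866 * 0.972 + 1166 * 0.528 = 842 + 616 = 1458
Net migration: 0–14 − 70 → 790; 15–29 − 70 → 258; 30–44 + 50 → 1534; 45+ + 70 → 1528
End of period: [790, 258, 1534, 1528]
After projecting period 3:
Births: 258 * 0.377 = 97, 1534 * 0.328 = 503 → 600
15–29: 790 * 0.968 = 765
30–44: 258 * 0.972 = 251
45+: 1534 * 0.972 + 1528 * 0.528 = 1491 + 807 = 2298
Net migration: 0–14 − 70 → 530; 15–29 − 70 → 695; 30–44 + 50 → 301; 45+ + 70 → 2368
End of period: [530, 695, 301, 2368]
Scenario B total after 3 periods: 3894
Difference B − A = 3894 − 3619 = 275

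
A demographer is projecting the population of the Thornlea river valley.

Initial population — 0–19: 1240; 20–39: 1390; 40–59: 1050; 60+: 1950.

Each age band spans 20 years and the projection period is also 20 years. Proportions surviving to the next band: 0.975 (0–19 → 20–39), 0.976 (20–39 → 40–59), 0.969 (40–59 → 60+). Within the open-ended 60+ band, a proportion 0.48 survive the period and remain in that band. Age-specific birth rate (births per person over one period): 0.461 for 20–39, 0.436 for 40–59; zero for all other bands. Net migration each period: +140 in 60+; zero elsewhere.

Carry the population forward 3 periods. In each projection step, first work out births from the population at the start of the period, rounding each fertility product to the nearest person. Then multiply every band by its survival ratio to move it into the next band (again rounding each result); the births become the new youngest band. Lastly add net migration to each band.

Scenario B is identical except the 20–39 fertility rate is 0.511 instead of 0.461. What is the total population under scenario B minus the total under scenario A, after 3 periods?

214

— Period 1 —
Births: 1390 * 0.461 = 641 ; 1050 * 0.436 = 458 → 1099
20–39: 1240 * 0.975 = 1209
40–59: 1390 * 0.976 = 1357
60+: 1050 * 0.969 + 1950 * 0.48 = 1017 + 936 = 1953
Net migration: 60+ + 140 → 2093
→ [1099, 1209, 1357, 2093]
— Period 2 —
Births: 1209 * 0.461 = 557 ; 1357 * 0.436 = 592 → 1149
20–39: 1099 * 0.975 = 1072
40–59: 1209 * 0.976 = 1180
60+: 1357 * 0.969 + 2093 * 0.48 = 1315 + 1005 = 2320
Net migration: 60+ + 140 → 2460
→ [1149, 1072, 1180, 2460]
— Period 3 —
Births: 1072 * 0.461 = 494 ; 1180 * 0.436 = 514 → 1008
20–39: 1149 * 0.975 = 1120
40–59: 1072 * 0.976 = 1046
60+: 1180 * 0.969 + 2460 * 0.48 = 1143 + 1181 = 2324
Net migration: 60+ + 140 → 2464
→ [1008, 1120, 1046, 2464]
Scenario A total after 3 periods: 5638
Scenario B projection —
— Period 1 —
Births: 1390 * 0.511 = 710 ; 1050 * 0.436 = 458 → 1168
20–39: 1240 * 0.975 = 1209
40–59: 1390 * 0.976 = 1357
60+: 1050 * 0.969 + 1950 * 0.48 = 1017 + 936 = 1953
Net migration: 60+ + 140 → 2093
→ [1168, 1209, 1357, 2093]
— Period 2 —
Births: 1209 * 0.511 = 618 ; 1357 * 0.436 = 592 → 1210
20–39: 1168 * 0.975 = 1139
40–59: 1209 * 0.976 = 1180
60+: 1357 * 0.969 + 2093 * 0.48 = 1315 + 1005 = 2320
Net migration: 60+ + 140 → 2460
→ [1210, 1139, 1180, 2460]
— Period 3 —
Births: 1139 * 0.511 = 582 ; 1180 * 0.436 = 514 → 1096
20–39: 1210 * 0.975 = 1180
40–59: 1139 * 0.976 = 1112
60+: 1180 * 0.969 + 2460 * 0.48 = 1143 + 1181 = 2324
Net migration: 60+ + 140 → 2464
→ [1096, 1180, 1112, 2464]
Scenario B total after 3 periods: 5852
Difference B − A = 5852 − 5638 = 214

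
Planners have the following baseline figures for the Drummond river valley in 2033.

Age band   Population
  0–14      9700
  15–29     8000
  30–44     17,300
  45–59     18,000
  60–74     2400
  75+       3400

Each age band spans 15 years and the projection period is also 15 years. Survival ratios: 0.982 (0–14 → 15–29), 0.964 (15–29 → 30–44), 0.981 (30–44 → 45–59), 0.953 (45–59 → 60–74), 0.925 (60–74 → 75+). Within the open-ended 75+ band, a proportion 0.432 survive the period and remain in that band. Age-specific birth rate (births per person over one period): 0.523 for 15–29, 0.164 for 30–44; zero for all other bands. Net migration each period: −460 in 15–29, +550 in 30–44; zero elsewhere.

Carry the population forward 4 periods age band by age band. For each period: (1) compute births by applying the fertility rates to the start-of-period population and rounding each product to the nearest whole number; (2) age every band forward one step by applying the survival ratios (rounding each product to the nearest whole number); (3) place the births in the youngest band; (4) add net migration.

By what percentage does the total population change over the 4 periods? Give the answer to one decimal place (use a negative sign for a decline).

Call the bands 1 to 6, youngest first.
Period 1.
Births: 8000 × 0.523 = 4184, 17300 × 0.164 = 2837 — total 7021
Band 2: 9700 × 0.982 = 9525
Band 3: 8000 × 0.964 = 7712
Band 4: 17300 × 0.981 = 16971
Band 5: 18000 × 0.953 = 17154
Band 6: 2400 × 0.925 + 3400 × 0.432 = 2220 + 1469 = 3689
Net migration: Band 2 − 460 → 9065; Band 3 + 550 → 8262
Giving 7021 / 9065 / 8262 / 16971 / 17154 / 3689.
Period 2.
Births: 9065 × 0.523 = 4741, 8262 × 0.164 = 1355 — total 6096
Band 2: 7021 × 0.982 = 6895
Band 3: 9065 × 0.964 = 8739
Band 4: 8262 × 0.981 = 8105
Band 5: 16971 × 0.953 = 16173
Band 6: 17154 × 0.925 + 3689 × 0.432 = 15867 + 1594 = 17461
Net migration: Band 2 − 460 → 6435; Band 3 + 550 → 9289
Giving 6096 / 6435 / 9289 / 8105 / 16173 / 17461.
Period 3.
Births: 6435 × 0.523 = 3366, 9289 × 0.164 = 1523 — total 4889
Band 2: 6096 × 0.982 = 5986
Band 3: 6435 × 0.964 = 6203
Band 4: 9289 × 0.981 = 9113
Band 5: 8105 × 0.953 = 7724
Band 6: 16173 × 0.925 + 17461 × 0.432 = 14960 + 7543 = 22503
Net migration: Band 2 − 460 → 5526; Band 3 + 550 → 6753
Giving 4889 / 5526 / 6753 / 9113 / 7724 / 22503.
Period 4.
Births: 5526 × 0.523 = 2890, 6753 × 0.164 = 1107 — total 3997
Band 2: 4889 × 0.982 = 4801
Band 3: 5526 × 0.964 = 5327
Band 4: 6753 × 0.981 = 6625
Band 5: 9113 × 0.953 = 8685
Band 6: 7724 × 0.925 + 22503 × 0.432 = 7145 + 9721 = 16866
Net migration: Band 2 − 460 → 4341; Band 3 + 550 → 5877
Giving 3997 / 4341 / 5877 / 6625 / 8685 / 16866.
Total: 58800 → 46391; change = -12409; percentage change = -21.1%

-21.1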